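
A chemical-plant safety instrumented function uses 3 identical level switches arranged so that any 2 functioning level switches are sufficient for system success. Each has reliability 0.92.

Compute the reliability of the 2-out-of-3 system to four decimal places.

R = Σ_{i=2}^{3} C(3,i) p^i (1−p)^{3−i} with p = 0.92
C(3,2)·0.92^2·0.08^1 = 0.203136
C(3,3)·0.92^3·0.08^0 = 0.778688
Sum = 0.9818

0.9818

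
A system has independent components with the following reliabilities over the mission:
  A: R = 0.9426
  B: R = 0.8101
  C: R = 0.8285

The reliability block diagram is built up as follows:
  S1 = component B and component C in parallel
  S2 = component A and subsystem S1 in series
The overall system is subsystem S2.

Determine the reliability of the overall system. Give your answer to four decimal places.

0.9119

Parallel (B and C): 1 − (1 − 0.810100)(1 − 0.828500) = 0.967432
Series (A and [0.967432]): 0.942600 × 0.967432 = 0.9119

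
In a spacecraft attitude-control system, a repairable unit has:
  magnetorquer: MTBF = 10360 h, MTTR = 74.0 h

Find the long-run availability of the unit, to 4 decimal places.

0.9929

A(magnetorquer) = MTBF/(MTBF+MTTR) = 10360/(10360+74.0) = 0.9929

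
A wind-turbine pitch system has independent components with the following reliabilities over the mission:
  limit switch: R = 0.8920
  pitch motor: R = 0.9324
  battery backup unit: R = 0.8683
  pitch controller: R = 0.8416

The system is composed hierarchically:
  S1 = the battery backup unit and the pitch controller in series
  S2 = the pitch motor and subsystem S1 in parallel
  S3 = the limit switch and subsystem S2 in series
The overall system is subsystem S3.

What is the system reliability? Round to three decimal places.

0.876

Series (battery backup unit and pitch controller): 0.86830 × 0.84160 = 0.73076
Parallel (pitch motor and [0.73076]): 1 − (1 − 0.93240)(1 − 0.73076) = 0.98180
Series (limit switch and [0.98180]): 0.89200 × 0.98180 = 0.876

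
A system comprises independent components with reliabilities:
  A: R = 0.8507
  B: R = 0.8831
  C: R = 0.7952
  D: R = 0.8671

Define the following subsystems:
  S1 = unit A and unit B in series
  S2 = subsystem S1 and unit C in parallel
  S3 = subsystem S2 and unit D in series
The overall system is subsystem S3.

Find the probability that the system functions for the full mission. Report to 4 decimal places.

Series (A and B): 0.850700 × 0.883100 = 0.751253
Parallel ([0.751253] and C): 1 − (1 − 0.751253)(1 − 0.795200) = 0.949057
Series ([0.949057] and D): 0.949057 × 0.867100 = 0.8229

0.8229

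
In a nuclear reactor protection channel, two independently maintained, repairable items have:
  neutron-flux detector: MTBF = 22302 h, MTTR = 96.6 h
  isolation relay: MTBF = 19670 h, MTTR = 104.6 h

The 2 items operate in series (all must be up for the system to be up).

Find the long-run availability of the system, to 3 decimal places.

A(neutron-flux detector) = MTBF/(MTBF+MTTR) = 22302/(22302+96.6) = 0.995687
A(isolation relay) = MTBF/(MTBF+MTTR) = 19670/(19670+104.6) = 0.994710
Series availability: 0.995687 × 0.994710 = 0.990

0.990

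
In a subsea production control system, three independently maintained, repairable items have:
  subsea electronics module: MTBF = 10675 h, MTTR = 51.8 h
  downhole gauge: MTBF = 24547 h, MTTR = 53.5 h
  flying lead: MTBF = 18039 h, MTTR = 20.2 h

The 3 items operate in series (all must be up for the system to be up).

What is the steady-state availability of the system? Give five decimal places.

A(subsea electronics module) = MTBF/(MTBF+MTTR) = 10675/(10675+51.8) = 0.995171
A(downhole gauge) = MTBF/(MTBF+MTTR) = 24547/(24547+53.5) = 0.997825
A(flying lead) = MTBF/(MTBF+MTTR) = 18039/(18039+20.2) = 0.998881
Series availability: 0.995171 × 0.997825 × 0.998881 = 0.99190

0.99190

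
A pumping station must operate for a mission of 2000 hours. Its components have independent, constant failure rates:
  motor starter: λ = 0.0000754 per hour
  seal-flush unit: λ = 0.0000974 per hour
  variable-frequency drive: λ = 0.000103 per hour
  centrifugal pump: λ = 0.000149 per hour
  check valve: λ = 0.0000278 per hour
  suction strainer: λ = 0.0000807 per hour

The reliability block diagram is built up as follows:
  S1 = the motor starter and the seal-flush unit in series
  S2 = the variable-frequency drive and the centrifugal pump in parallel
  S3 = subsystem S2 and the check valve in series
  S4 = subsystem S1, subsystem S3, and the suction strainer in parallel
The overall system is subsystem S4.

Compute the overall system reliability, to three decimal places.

0.996

R(motor starter) = exp(−0.0000754 × 2000) = 0.86002
R(seal-flush unit) = exp(−0.0000974 × 2000) = 0.82300
R(variable-frequency drive) = exp(−0.000103 × 2000) = 0.81383
R(centrifugal pump) = exp(−0.000149 × 2000) = 0.74230
R(check valve) = exp(−0.0000278 × 2000) = 0.94592
R(suction strainer) = exp(−0.0000807 × 2000) = 0.85095
Series (motor starter and seal-flush unit): 0.86002 × 0.82300 = 0.70780
Parallel (variable-frequency drive and centrifugal pump): 1 − (1 − 0.81383)(1 − 0.74230) = 0.95202
Series ([0.95202] and check valve): 0.95202 × 0.94592 = 0.90053
Parallel ([0.70780], [0.90053], and suction strainer): 1 − (1 − 0.70780)(1 − 0.90053)(1 − 0.85095) = 0.996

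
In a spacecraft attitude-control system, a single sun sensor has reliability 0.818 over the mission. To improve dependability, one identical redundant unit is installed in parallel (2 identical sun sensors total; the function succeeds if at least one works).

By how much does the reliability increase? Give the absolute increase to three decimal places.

0.149

R_before = 0.818
R_after = 1 − (1 − 0.818)^2 = 0.967
ΔR = 0.967 − 0.818 = 0.149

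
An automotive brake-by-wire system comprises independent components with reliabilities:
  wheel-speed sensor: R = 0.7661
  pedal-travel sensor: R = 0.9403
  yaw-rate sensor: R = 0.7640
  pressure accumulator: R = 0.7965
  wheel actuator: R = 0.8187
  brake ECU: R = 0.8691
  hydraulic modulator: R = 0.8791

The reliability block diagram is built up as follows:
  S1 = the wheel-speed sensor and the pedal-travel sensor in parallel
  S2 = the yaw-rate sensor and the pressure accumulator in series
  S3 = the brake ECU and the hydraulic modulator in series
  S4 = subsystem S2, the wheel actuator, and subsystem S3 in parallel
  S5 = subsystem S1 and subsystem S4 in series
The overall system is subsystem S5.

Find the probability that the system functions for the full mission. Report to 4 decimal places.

Parallel (wheel-speed sensor and pedal-travel sensor): 1 − (1 − 0.766100)(1 − 0.940300) = 0.986036
Series (yaw-rate sensor and pressure accumulator): 0.764000 × 0.796500 = 0.608526
Series (brake ECU and hydraulic modulator): 0.869100 × 0.879100 = 0.764026
Parallel ([0.608526], wheel actuator, and [0.764026]): 1 − (1 − 0.608526)(1 − 0.818700)(1 − 0.764026) = 0.983252
Series ([0.986036] and [0.983252]): 0.986036 × 0.983252 = 0.9695

0.9695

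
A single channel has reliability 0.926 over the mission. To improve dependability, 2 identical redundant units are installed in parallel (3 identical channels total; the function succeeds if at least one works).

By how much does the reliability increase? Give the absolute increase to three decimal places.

0.074

R_before = 0.926
R_after = 1 − (1 − 0.926)^3 = 1.000
ΔR = 1.000 − 0.926 = 0.074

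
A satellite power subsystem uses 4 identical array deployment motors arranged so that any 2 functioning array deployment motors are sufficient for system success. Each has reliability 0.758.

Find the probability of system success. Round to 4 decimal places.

0.9536

R = Σ_{i=2}^{4} C(4,i) p^i (1−p)^{4−i} with p = 0.758
C(4,2)·0.758^2·0.242^2 = 0.201893
C(4,3)·0.758^3·0.242^1 = 0.421583
C(4,4)·0.758^4·0.242^0 = 0.330124
Sum = 0.9536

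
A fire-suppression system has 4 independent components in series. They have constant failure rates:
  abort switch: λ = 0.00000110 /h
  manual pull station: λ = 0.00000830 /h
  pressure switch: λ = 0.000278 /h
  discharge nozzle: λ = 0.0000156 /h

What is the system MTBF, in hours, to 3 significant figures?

3300

Series of exponential components: λ_sys = Σ λ_i
λ_sys = 0.00000110 + 0.00000830 + 0.000278 + 0.0000156 = 3.0300e-04 /h
MTBF = 1 / λ_sys = 3300 h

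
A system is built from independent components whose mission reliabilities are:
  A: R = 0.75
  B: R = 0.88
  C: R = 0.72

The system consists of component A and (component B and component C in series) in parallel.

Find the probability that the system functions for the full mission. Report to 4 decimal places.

Series (B and C): 0.880000 × 0.720000 = 0.633600
Parallel (A and [0.633600]): 1 − (1 − 0.750000)(1 − 0.633600) = 0.9084

0.9084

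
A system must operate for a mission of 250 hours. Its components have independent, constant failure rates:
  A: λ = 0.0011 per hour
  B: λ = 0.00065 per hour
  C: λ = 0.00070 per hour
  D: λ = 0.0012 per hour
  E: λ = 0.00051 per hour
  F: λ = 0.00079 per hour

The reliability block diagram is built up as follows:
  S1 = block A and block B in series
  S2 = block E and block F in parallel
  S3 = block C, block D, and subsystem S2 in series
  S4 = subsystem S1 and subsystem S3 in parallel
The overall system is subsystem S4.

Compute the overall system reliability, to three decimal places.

R(A) = exp(−0.0011 × 250) = 0.75957
R(B) = exp(−0.00065 × 250) = 0.85002
R(C) = exp(−0.00070 × 250) = 0.83946
R(D) = exp(−0.0012 × 250) = 0.74082
R(E) = exp(−0.00051 × 250) = 0.88029
R(F) = exp(−0.00079 × 250) = 0.82078
Series (A and B): 0.75957 × 0.85002 = 0.64565
Parallel (E and F): 1 − (1 − 0.88029)(1 − 0.82078) = 0.97855
Series (C, D, and [0.97855]): 0.83946 × 0.74082 × 0.97855 = 0.60855
Parallel ([0.64565] and [0.60855]): 1 − (1 − 0.64565)(1 − 0.60855) = 0.861

0.861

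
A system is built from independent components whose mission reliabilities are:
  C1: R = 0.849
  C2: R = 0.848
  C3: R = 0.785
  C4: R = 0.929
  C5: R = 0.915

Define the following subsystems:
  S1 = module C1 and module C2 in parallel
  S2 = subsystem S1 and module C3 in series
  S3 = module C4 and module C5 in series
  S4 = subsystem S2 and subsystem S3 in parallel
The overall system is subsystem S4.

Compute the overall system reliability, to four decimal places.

0.9651

Parallel (C1 and C2): 1 − (1 − 0.849000)(1 − 0.848000) = 0.977048
Series ([0.977048] and C3): 0.977048 × 0.785000 = 0.766983
Series (C4 and C5): 0.929000 × 0.915000 = 0.850035
Parallel ([0.766983] and [0.850035]): 1 − (1 − 0.766983)(1 − 0.850035) = 0.9651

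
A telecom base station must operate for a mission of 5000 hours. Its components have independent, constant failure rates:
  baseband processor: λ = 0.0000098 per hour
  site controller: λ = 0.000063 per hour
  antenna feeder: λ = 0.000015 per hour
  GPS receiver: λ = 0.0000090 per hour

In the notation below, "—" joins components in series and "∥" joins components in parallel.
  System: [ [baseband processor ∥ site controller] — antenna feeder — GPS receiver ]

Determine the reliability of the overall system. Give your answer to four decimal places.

R(baseband processor) = exp(−0.0000098 × 5000) = 0.952181
R(site controller) = exp(−0.000063 × 5000) = 0.729789
R(antenna feeder) = exp(−0.000015 × 5000) = 0.927743
R(GPS receiver) = exp(−0.0000090 × 5000) = 0.955997
Parallel (baseband processor and site controller): 1 − (1 − 0.952181)(1 − 0.729789) = 0.987079
Series ([0.987079], antenna feeder, and GPS receiver): 0.987079 × 0.927743 × 0.955997 = 0.8755

0.8755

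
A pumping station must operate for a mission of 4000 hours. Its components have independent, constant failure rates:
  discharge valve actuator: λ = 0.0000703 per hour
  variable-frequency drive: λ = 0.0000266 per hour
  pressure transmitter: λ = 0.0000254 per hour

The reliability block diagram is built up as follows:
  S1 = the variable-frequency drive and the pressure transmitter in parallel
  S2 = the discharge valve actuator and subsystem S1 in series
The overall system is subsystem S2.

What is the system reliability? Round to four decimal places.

0.7475

R(discharge valve actuator) = exp(−0.0000703 × 4000) = 0.754877
R(variable-frequency drive) = exp(−0.0000266 × 4000) = 0.899065
R(pressure transmitter) = exp(−0.0000254 × 4000) = 0.903391
Parallel (variable-frequency drive and pressure transmitter): 1 − (1 − 0.899065)(1 − 0.903391) = 0.990249
Series (discharge valve actuator and [0.990249]): 0.754877 × 0.990249 = 0.7475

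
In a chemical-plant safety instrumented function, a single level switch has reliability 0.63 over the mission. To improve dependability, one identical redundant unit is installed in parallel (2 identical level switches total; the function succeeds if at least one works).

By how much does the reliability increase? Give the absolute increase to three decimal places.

R_before = 0.63
R_after = 1 − (1 − 0.63)^2 = 0.863
ΔR = 0.863 − 0.63 = 0.233

0.233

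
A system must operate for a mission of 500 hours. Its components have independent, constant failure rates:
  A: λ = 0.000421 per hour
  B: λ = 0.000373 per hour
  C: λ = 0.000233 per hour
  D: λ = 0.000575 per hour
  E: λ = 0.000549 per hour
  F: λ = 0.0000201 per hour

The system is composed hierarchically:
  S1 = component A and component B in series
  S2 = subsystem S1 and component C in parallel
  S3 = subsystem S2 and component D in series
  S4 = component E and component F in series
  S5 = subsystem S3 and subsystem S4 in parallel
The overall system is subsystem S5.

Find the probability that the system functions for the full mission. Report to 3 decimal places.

R(A) = exp(−0.000421 × 500) = 0.81018
R(B) = exp(−0.000373 × 500) = 0.82986
R(C) = exp(−0.000233 × 500) = 0.89003
R(D) = exp(−0.000575 × 500) = 0.75014
R(E) = exp(−0.000549 × 500) = 0.75995
R(F) = exp(−0.0000201 × 500) = 0.99000
Series (A and B): 0.81018 × 0.82986 = 0.67234
Parallel ([0.67234] and C): 1 − (1 − 0.67234)(1 − 0.89003) = 0.96397
Series ([0.96397] and D): 0.96397 × 0.75014 = 0.72311
Series (E and F): 0.75995 × 0.99000 = 0.75235
Parallel ([0.72311] and [0.75235]): 1 − (1 − 0.72311)(1 − 0.75235) = 0.931

0.931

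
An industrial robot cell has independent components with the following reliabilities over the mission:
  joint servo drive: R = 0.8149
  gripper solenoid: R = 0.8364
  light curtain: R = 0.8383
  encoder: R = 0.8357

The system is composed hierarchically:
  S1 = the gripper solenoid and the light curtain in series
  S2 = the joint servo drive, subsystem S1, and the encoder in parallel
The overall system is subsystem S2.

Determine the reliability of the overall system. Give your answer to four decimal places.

0.9909

Series (gripper solenoid and light curtain): 0.836400 × 0.838300 = 0.701154
Parallel (joint servo drive, [0.701154], and encoder): 1 − (1 − 0.814900)(1 − 0.701154)(1 − 0.835700) = 0.9909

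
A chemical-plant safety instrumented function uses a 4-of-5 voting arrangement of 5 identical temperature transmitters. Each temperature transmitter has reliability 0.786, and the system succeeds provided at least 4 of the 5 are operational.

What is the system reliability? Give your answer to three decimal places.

R = Σ_{i=4}^{5} C(5,i) p^i (1−p)^{5−i} with p = 0.786
C(5,4)·0.786^4·0.214^1 = 0.40839
C(5,5)·0.786^5·0.214^0 = 0.29999
Sum = 0.708

0.708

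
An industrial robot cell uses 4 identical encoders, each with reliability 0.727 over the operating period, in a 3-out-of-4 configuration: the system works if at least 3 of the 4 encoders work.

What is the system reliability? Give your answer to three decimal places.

0.699

R = Σ_{i=3}^{4} C(4,i) p^i (1−p)^{4−i} with p = 0.727
C(4,3)·0.727^3·0.273^1 = 0.41959
C(4,4)·0.727^4·0.273^0 = 0.27934
Sum = 0.699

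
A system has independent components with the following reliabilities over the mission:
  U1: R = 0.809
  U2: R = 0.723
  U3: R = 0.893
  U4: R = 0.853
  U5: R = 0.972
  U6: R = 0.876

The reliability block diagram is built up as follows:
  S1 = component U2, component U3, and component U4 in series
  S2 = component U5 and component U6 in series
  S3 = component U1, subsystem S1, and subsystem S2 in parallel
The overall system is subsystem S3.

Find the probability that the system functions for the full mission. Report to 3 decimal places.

Series (U2, U3, and U4): 0.72300 × 0.89300 × 0.85300 = 0.55073
Series (U5 and U6): 0.97200 × 0.87600 = 0.85147
Parallel (U1, [0.55073], and [0.85147]): 1 − (1 − 0.80900)(1 − 0.55073)(1 − 0.85147) = 0.987

0.987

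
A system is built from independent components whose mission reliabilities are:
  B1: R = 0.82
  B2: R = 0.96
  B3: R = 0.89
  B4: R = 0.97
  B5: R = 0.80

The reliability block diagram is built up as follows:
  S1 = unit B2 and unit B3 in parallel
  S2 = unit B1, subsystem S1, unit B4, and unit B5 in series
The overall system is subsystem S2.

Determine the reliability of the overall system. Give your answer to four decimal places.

Parallel (B2 and B3): 1 − (1 − 0.960000)(1 − 0.890000) = 0.995600
Series (B1, [0.995600], B4, and B5): 0.820000 × 0.995600 × 0.970000 × 0.800000 = 0.6335

0.6335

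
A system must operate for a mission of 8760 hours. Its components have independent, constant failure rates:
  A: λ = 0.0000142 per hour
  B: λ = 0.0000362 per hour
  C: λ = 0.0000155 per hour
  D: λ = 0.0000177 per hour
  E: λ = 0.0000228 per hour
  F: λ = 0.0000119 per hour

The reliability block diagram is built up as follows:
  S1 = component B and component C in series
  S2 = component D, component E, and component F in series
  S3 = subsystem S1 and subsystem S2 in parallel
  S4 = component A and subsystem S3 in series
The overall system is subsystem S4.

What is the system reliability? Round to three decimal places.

R(A) = exp(−0.0000142 × 8760) = 0.88303
R(B) = exp(−0.0000362 × 8760) = 0.72825
R(C) = exp(−0.0000155 × 8760) = 0.87303
R(D) = exp(−0.0000177 × 8760) = 0.85637
R(E) = exp(−0.0000228 × 8760) = 0.81895
R(F) = exp(−0.0000119 × 8760) = 0.90101
Series (B and C): 0.72825 × 0.87303 = 0.63578
Series (D, E, and F): 0.85637 × 0.81895 × 0.90101 = 0.63190
Parallel ([0.63578] and [0.63190]): 1 − (1 − 0.63578)(1 − 0.63190) = 0.86593
Series (A and [0.86593]): 0.88303 × 0.86593 = 0.765

0.765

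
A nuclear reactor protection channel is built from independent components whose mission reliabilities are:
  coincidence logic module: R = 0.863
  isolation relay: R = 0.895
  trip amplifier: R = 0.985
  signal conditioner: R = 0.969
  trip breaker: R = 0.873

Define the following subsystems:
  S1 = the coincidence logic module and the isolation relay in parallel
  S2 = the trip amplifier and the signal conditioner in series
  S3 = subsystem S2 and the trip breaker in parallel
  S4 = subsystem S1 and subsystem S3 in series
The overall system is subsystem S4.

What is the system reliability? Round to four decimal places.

Parallel (coincidence logic module and isolation relay): 1 − (1 − 0.863000)(1 − 0.895000) = 0.985615
Series (trip amplifier and signal conditioner): 0.985000 × 0.969000 = 0.954465
Parallel ([0.954465] and trip breaker): 1 − (1 − 0.954465)(1 − 0.873000) = 0.994217
Series ([0.985615] and [0.994217]): 0.985615 × 0.994217 = 0.9799

0.9799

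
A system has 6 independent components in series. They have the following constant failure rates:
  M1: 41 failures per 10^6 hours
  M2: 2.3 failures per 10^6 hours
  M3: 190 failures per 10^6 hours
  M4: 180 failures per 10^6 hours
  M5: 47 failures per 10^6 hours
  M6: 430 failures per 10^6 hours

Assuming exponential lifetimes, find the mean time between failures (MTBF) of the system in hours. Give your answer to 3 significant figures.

1120

Series of exponential components: λ_sys = Σ λ_i
λ_sys = 0.000041 + 0.0000023 + 0.00019 + 0.00018 + 0.000047 + 0.00043 = 8.9030e-04 /h
MTBF = 1 / λ_sys = 1120 h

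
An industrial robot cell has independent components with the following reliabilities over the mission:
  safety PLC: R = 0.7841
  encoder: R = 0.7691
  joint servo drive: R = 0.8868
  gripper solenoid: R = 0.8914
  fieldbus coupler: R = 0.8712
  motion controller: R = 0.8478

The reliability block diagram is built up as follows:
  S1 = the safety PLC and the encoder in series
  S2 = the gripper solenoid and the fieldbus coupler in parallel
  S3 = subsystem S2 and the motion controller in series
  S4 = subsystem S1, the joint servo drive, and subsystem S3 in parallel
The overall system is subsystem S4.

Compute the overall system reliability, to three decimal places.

Series (safety PLC and encoder): 0.78410 × 0.76910 = 0.60305
Parallel (gripper solenoid and fieldbus coupler): 1 − (1 − 0.89140)(1 − 0.87120) = 0.98601
Series ([0.98601] and motion controller): 0.98601 × 0.84780 = 0.83594
Parallel ([0.60305], joint servo drive, and [0.83594]): 1 − (1 − 0.60305)(1 − 0.88680)(1 − 0.83594) = 0.993

0.993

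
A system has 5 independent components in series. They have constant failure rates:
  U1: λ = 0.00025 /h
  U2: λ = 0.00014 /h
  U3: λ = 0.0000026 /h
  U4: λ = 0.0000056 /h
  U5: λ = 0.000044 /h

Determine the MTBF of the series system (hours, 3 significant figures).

2260

Series of exponential components: λ_sys = Σ λ_i
λ_sys = 0.00025 + 0.00014 + 0.0000026 + 0.0000056 + 0.000044 = 4.4220e-04 /h
MTBF = 1 / λ_sys = 2260 h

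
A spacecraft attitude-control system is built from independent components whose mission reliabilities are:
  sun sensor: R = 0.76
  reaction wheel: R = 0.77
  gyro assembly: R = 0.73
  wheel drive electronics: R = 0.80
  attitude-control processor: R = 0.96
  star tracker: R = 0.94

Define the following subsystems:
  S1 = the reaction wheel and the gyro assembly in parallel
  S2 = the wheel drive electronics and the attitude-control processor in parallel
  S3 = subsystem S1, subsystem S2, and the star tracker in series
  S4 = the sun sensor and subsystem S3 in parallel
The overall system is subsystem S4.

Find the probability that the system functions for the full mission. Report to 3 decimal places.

Parallel (reaction wheel and gyro assembly): 1 − (1 − 0.77000)(1 − 0.73000) = 0.93790
Parallel (wheel drive electronics and attitude-control processor): 1 − (1 − 0.80000)(1 − 0.96000) = 0.99200
Series ([0.93790], [0.99200], and star tracker): 0.93790 × 0.99200 × 0.94000 = 0.87457
Parallel (sun sensor and [0.87457]): 1 − (1 − 0.76000)(1 − 0.87457) = 0.970

0.970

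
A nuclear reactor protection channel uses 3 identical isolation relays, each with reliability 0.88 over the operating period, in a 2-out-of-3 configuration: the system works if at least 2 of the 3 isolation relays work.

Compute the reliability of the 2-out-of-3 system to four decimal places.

0.9603

R = Σ_{i=2}^{3} C(3,i) p^i (1−p)^{3−i} with p = 0.88
C(3,2)·0.88^2·0.12^1 = 0.278784
C(3,3)·0.88^3·0.12^0 = 0.681472
Sum = 0.9603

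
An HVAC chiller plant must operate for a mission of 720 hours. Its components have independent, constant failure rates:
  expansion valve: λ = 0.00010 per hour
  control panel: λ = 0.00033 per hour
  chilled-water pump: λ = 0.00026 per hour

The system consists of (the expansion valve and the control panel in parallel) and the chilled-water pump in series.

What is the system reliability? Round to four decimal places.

R(expansion valve) = exp(−0.00010 × 720) = 0.930531
R(control panel) = exp(−0.00033 × 720) = 0.788518
R(chilled-water pump) = exp(−0.00026 × 720) = 0.829278
Parallel (expansion valve and control panel): 1 − (1 − 0.930531)(1 − 0.788518) = 0.985309
Series ([0.985309] and chilled-water pump): 0.985309 × 0.829278 = 0.8171

0.8171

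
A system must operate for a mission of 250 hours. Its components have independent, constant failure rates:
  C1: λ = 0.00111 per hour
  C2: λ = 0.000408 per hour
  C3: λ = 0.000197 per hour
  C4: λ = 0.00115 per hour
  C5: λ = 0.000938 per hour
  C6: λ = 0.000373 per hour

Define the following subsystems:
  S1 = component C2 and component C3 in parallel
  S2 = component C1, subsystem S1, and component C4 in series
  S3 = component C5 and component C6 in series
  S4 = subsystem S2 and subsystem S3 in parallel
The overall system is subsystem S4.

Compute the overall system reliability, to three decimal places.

0.879

R(C1) = exp(−0.00111 × 250) = 0.75768
R(C2) = exp(−0.000408 × 250) = 0.90303
R(C3) = exp(−0.000197 × 250) = 0.95194
R(C4) = exp(−0.00115 × 250) = 0.75014
R(C5) = exp(−0.000938 × 250) = 0.79097
R(C6) = exp(−0.000373 × 250) = 0.91097
Parallel (C2 and C3): 1 − (1 − 0.90303)(1 − 0.95194) = 0.99534
Series (C1, [0.99534], and C4): 0.75768 × 0.99534 × 0.75014 = 0.56572
Series (C5 and C6): 0.79097 × 0.91097 = 0.72055
Parallel ([0.56572] and [0.72055]): 1 − (1 − 0.56572)(1 − 0.72055) = 0.879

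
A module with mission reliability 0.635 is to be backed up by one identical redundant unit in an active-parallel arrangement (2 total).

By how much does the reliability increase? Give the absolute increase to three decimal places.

0.232

R_before = 0.635
R_after = 1 − (1 − 0.635)^2 = 0.867
ΔR = 0.867 − 0.635 = 0.232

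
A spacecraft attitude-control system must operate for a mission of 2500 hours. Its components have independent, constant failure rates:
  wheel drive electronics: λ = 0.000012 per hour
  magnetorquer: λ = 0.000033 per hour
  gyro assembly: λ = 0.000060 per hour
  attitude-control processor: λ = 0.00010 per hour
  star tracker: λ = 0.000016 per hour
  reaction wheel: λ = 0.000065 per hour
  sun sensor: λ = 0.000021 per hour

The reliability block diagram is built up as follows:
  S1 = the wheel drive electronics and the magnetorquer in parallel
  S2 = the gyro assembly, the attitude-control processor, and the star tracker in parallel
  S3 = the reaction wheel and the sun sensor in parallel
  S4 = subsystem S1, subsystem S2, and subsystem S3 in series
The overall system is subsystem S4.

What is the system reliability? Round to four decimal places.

R(wheel drive electronics) = exp(−0.000012 × 2500) = 0.970446
R(magnetorquer) = exp(−0.000033 × 2500) = 0.920811
R(gyro assembly) = exp(−0.000060 × 2500) = 0.860708
R(attitude-control processor) = exp(−0.00010 × 2500) = 0.778801
R(star tracker) = exp(−0.000016 × 2500) = 0.960789
R(reaction wheel) = exp(−0.000065 × 2500) = 0.850016
R(sun sensor) = exp(−0.000021 × 2500) = 0.948854
Parallel (wheel drive electronics and magnetorquer): 1 − (1 − 0.970446)(1 − 0.920811) = 0.997660
Parallel (gyro assembly, attitude-control processor, and star tracker): 1 − (1 − 0.860708)(1 − 0.778801)(1 − 0.960789) = 0.998792
Parallel (reaction wheel and sun sensor): 1 − (1 − 0.850016)(1 − 0.948854) = 0.992329
Series ([0.997660], [0.998792], and [0.992329]): 0.997660 × 0.998792 × 0.992329 = 0.9888

0.9888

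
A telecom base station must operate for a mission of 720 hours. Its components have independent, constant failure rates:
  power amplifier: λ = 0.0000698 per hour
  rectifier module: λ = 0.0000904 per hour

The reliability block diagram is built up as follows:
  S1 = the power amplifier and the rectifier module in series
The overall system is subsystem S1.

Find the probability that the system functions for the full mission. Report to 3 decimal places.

R(power amplifier) = exp(−0.0000698 × 720) = 0.95099
R(rectifier module) = exp(−0.0000904 × 720) = 0.93699
Series (power amplifier and rectifier module): 0.95099 × 0.93699 = 0.891

0.891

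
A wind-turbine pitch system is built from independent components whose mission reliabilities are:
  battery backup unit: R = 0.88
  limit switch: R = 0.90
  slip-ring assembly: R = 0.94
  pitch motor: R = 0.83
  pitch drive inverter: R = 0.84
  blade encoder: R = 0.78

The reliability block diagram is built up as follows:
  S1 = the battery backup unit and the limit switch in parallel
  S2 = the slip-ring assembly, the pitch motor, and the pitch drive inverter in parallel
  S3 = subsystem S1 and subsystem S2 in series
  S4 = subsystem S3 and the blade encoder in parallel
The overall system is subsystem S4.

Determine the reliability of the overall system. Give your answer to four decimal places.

Parallel (battery backup unit and limit switch): 1 − (1 − 0.880000)(1 − 0.900000) = 0.988000
Parallel (slip-ring assembly, pitch motor, and pitch drive inverter): 1 − (1 − 0.940000)(1 − 0.830000)(1 − 0.840000) = 0.998368
Series ([0.988000] and [0.998368]): 0.988000 × 0.998368 = 0.986388
Parallel ([0.986388] and blade encoder): 1 − (1 − 0.986388)(1 − 0.780000) = 0.9970

0.9970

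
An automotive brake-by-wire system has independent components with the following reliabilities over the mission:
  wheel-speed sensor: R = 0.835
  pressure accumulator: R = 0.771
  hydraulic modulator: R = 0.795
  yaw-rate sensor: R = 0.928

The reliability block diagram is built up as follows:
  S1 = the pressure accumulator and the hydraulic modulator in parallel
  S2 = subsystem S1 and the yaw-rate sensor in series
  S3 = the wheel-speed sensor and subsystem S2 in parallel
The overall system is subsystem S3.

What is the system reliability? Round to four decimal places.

0.9809

Parallel (pressure accumulator and hydraulic modulator): 1 − (1 − 0.771000)(1 − 0.795000) = 0.953055
Series ([0.953055] and yaw-rate sensor): 0.953055 × 0.928000 = 0.884435
Parallel (wheel-speed sensor and [0.884435]): 1 − (1 − 0.835000)(1 − 0.884435) = 0.9809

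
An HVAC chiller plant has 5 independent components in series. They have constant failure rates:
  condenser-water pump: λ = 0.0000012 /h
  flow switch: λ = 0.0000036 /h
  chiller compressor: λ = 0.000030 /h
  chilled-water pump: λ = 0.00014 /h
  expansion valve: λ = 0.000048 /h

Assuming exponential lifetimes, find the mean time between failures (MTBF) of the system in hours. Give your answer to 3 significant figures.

Series of exponential components: λ_sys = Σ λ_i
λ_sys = 0.0000012 + 0.0000036 + 0.000030 + 0.00014 + 0.000048 = 2.2280e-04 /h
MTBF = 1 / λ_sys = 4490 h

4490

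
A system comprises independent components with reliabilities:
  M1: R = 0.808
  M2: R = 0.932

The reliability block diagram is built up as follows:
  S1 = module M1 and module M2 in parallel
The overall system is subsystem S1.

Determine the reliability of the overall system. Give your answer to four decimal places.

0.9869

Parallel (M1 and M2): 1 − (1 − 0.808000)(1 − 0.932000) = 0.9869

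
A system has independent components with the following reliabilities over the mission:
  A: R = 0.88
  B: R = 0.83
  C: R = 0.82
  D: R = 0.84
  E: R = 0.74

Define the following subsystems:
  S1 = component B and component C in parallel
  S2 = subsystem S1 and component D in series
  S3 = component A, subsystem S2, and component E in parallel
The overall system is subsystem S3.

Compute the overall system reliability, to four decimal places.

0.9942

Parallel (B and C): 1 − (1 − 0.830000)(1 − 0.820000) = 0.969400
Series ([0.969400] and D): 0.969400 × 0.840000 = 0.814296
Parallel (A, [0.814296], and E): 1 − (1 − 0.880000)(1 − 0.814296)(1 − 0.740000) = 0.9942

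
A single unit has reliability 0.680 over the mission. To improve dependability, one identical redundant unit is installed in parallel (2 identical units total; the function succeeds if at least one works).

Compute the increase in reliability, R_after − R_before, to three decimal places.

R_before = 0.680
R_after = 1 − (1 − 0.680)^2 = 0.898
ΔR = 0.898 − 0.680 = 0.218

0.218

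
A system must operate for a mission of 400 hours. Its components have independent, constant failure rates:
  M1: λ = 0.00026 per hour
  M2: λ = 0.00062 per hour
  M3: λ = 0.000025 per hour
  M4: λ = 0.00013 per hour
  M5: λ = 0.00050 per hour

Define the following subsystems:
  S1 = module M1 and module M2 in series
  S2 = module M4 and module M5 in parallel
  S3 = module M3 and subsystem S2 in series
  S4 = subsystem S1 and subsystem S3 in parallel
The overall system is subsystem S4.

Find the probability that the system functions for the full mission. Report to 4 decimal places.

0.9943

R(M1) = exp(−0.00026 × 400) = 0.901225
R(M2) = exp(−0.00062 × 400) = 0.780360
R(M3) = exp(−0.000025 × 400) = 0.990050
R(M4) = exp(−0.00013 × 400) = 0.949329
R(M5) = exp(−0.00050 × 400) = 0.818731
Series (M1 and M2): 0.901225 × 0.780360 = 0.703280
Parallel (M4 and M5): 1 − (1 − 0.949329)(1 − 0.818731) = 0.990815
Series (M3 and [0.990815]): 0.990050 × 0.990815 = 0.980956
Parallel ([0.703280] and [0.980956]): 1 − (1 − 0.703280)(1 − 0.980956) = 0.9943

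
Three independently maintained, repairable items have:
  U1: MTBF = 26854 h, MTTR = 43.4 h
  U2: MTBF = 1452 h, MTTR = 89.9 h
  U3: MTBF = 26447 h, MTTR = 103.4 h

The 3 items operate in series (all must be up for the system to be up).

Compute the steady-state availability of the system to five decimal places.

A(U1) = MTBF/(MTBF+MTTR) = 26854/(26854+43.4) = 0.998386
A(U2) = MTBF/(MTBF+MTTR) = 1452/(1452+89.9) = 0.941695
A(U3) = MTBF/(MTBF+MTTR) = 26447/(26447+103.4) = 0.996106
Series availability: 0.998386 × 0.941695 × 0.996106 = 0.93651

0.93651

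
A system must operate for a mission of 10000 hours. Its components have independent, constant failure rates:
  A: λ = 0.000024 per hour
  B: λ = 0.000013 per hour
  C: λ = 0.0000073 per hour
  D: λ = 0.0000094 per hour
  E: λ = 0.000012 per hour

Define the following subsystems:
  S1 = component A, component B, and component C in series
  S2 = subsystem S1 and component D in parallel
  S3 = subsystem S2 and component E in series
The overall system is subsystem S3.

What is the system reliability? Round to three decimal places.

R(A) = exp(−0.000024 × 10000) = 0.78663
R(B) = exp(−0.000013 × 10000) = 0.87810
R(C) = exp(−0.0000073 × 10000) = 0.92960
R(D) = exp(−0.0000094 × 10000) = 0.91028
R(E) = exp(−0.000012 × 10000) = 0.88692
Series (A, B, and C): 0.78663 × 0.87810 × 0.92960 = 0.64211
Parallel ([0.64211] and D): 1 − (1 − 0.64211)(1 − 0.91028) = 0.96789
Series ([0.96789] and E): 0.96789 × 0.88692 = 0.858

0.858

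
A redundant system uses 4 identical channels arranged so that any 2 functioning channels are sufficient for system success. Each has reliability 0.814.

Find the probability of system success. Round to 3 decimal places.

R = Σ_{i=2}^{4} C(4,i) p^i (1−p)^{4−i} with p = 0.814
C(4,2)·0.814^2·0.186^2 = 0.13754
C(4,3)·0.814^3·0.186^1 = 0.40128
C(4,4)·0.814^4·0.186^0 = 0.43903
Sum = 0.978

0.978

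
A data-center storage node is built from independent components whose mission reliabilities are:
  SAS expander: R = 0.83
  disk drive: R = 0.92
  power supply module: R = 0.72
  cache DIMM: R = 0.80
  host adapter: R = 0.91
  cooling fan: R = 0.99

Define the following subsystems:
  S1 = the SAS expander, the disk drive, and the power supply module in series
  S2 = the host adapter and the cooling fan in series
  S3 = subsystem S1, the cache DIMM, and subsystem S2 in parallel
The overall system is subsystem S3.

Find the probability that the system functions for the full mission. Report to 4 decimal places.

Series (SAS expander, disk drive, and power supply module): 0.830000 × 0.920000 × 0.720000 = 0.549792
Series (host adapter and cooling fan): 0.910000 × 0.990000 = 0.900900
Parallel ([0.549792], cache DIMM, and [0.900900]): 1 − (1 − 0.549792)(1 − 0.800000)(1 − 0.900900) = 0.9911

0.9911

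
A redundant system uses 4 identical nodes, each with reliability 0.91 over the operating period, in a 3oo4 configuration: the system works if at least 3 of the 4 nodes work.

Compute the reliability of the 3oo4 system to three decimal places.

R = Σ_{i=3}^{4} C(4,i) p^i (1−p)^{4−i} with p = 0.91
C(4,3)·0.91^3·0.09^1 = 0.27129
C(4,4)·0.91^4·0.09^0 = 0.68575
Sum = 0.957

0.957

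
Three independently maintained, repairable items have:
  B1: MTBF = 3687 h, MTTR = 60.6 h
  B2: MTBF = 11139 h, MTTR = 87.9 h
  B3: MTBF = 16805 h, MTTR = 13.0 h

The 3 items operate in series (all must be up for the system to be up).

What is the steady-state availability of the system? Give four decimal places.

A(B1) = MTBF/(MTBF+MTTR) = 3687/(3687+60.6) = 0.983830
A(B2) = MTBF/(MTBF+MTTR) = 11139/(11139+87.9) = 0.992171
A(B3) = MTBF/(MTBF+MTTR) = 16805/(16805+13.0) = 0.999227
Series availability: 0.983830 × 0.992171 × 0.999227 = 0.9754

0.9754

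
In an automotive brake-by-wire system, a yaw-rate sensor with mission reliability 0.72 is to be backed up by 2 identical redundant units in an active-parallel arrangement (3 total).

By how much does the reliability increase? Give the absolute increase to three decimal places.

0.258

R_before = 0.72
R_after = 1 − (1 − 0.72)^3 = 0.978
ΔR = 0.978 − 0.72 = 0.258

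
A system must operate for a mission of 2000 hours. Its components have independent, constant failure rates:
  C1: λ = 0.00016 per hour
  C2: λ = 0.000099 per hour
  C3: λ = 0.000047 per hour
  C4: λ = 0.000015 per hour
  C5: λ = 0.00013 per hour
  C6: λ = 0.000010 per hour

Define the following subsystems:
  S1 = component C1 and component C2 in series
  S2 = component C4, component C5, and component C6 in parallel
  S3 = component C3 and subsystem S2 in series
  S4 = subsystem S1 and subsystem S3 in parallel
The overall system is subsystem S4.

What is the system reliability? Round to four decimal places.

0.9637

R(C1) = exp(−0.00016 × 2000) = 0.726149
R(C2) = exp(−0.000099 × 2000) = 0.820370
R(C3) = exp(−0.000047 × 2000) = 0.910283
R(C4) = exp(−0.000015 × 2000) = 0.970446
R(C5) = exp(−0.00013 × 2000) = 0.771052
R(C6) = exp(−0.000010 × 2000) = 0.980199
Series (C1 and C2): 0.726149 × 0.820370 = 0.595711
Parallel (C4, C5, and C6): 1 − (1 − 0.970446)(1 − 0.771052)(1 − 0.980199) = 0.999866
Series (C3 and [0.999866]): 0.910283 × 0.999866 = 0.910161
Parallel ([0.595711] and [0.910161]): 1 − (1 − 0.595711)(1 − 0.910161) = 0.9637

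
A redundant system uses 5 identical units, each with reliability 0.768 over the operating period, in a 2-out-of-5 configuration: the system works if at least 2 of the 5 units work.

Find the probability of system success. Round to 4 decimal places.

R = Σ_{i=2}^{5} C(5,i) p^i (1−p)^{5−i} with p = 0.768
C(5,2)·0.768^2·0.232^3 = 0.073652
C(5,3)·0.768^3·0.232^2 = 0.243815
C(5,4)·0.768^4·0.232^1 = 0.403555
C(5,5)·0.768^5·0.232^0 = 0.267181
Sum = 0.9882

0.9882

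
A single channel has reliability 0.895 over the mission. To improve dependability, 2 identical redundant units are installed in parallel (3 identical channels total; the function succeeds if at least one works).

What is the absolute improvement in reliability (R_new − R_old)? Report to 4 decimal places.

0.1038

R_before = 0.895
R_after = 1 − (1 − 0.895)^3 = 0.9988
ΔR = 0.9988 − 0.895 = 0.1038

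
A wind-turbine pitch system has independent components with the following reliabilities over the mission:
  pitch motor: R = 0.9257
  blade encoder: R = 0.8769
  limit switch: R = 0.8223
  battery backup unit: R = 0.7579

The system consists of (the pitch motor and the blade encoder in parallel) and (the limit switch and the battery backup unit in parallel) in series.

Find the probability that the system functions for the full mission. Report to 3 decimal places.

0.948

Parallel (pitch motor and blade encoder): 1 − (1 − 0.92570)(1 − 0.87690) = 0.99085
Parallel (limit switch and battery backup unit): 1 − (1 − 0.82230)(1 − 0.75790) = 0.95698
Series ([0.99085] and [0.95698]): 0.99085 × 0.95698 = 0.948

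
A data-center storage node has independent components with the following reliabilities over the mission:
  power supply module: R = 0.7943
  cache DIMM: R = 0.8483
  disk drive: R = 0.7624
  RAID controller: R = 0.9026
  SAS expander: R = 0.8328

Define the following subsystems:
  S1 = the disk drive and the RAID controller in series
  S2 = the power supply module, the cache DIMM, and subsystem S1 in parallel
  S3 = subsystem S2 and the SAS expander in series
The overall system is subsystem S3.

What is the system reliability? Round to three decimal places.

0.825

Series (disk drive and RAID controller): 0.76240 × 0.90260 = 0.68814
Parallel (power supply module, cache DIMM, and [0.68814]): 1 − (1 − 0.79430)(1 − 0.84830)(1 − 0.68814) = 0.99027
Series ([0.99027] and SAS expander): 0.99027 × 0.83280 = 0.825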